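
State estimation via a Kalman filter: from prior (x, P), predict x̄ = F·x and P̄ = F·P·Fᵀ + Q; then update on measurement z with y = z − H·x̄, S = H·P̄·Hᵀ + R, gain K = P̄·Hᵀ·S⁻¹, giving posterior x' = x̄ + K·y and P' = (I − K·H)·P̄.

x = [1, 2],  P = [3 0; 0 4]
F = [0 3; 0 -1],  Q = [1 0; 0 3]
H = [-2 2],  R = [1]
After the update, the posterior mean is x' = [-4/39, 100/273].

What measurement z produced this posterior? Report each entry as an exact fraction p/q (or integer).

x̄ = F·x = [6, -2]
P̄ = F·P·Fᵀ + Q = [37 -12; -12 7]
S = H·P̄·Hᵀ + R = [273]
K = P̄·Hᵀ·S⁻¹ = [-14/39; 38/273]
x' − x̄ = [-238/39, 646/273] = K·y
y = (KᵀK)⁻¹·Kᵀ·(x' − x̄) = [17]
z = y + H·x̄ = [17] + [-16] = [1]

z = [1]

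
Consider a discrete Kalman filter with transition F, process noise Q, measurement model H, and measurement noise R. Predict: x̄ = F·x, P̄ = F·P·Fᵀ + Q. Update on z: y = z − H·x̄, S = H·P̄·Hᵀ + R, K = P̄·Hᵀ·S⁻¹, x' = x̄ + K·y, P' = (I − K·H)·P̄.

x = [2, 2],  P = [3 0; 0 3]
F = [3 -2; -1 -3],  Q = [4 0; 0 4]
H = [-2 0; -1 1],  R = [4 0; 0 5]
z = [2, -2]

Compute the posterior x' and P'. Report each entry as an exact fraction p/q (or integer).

x̄ = F·x = [2, -8]
P̄ = F·P·Fᵀ + Q = [43 9; 9 34]
y = z − H·x̄ = [6, 8]
S = H·P̄·Hᵀ + R = [176 68; 68 64]
K = P̄·Hᵀ·S⁻¹ = [-399/830 -17/830; -713/1660 703/830]
x' = x̄ + K·y = [-87/83, -631/166]
P' = (I − K·H)·P̄ = [399/415 713/830; 713/830 2114/415]

x' = [-87/83, -631/166]
P' = [399/415 713/830; 713/830 2114/415]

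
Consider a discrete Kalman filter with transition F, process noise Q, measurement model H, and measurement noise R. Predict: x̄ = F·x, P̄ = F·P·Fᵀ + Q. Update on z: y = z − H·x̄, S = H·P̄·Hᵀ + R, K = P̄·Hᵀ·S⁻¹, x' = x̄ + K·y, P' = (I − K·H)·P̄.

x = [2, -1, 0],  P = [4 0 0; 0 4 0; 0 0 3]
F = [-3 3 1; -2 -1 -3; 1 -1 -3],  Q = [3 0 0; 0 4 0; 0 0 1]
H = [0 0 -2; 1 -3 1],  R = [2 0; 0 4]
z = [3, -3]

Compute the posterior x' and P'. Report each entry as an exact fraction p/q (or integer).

x̄ = F·x = [-9, -3, 3]
P̄ = F·P·Fᵀ + Q = [78 3 -33; 3 51 23; -33 23 36]
y = z − H·x̄ = [9, -6]
S = H·P̄·Hᵀ + R = [146 132; 132 355]
K = P̄·Hᵀ·S⁻¹ = [9339/17203 -1728/17203; 217/17203 -6235/17203; -8424/17203 -66/17203]
x' = x̄ + K·y = [-60408/17203, -12246/17203, -23811/17203]
P' = (I − K·H)·P̄ = [787668/17203 261747/17203 -9339/17203; 261747/17203 95490/17203 -217/17203; -9339/17203 -217/17203 8424/17203]

x' = [-60408/17203, -12246/17203, -23811/17203]
P' = [787668/17203 261747/17203 -9339/17203; 261747/17203 95490/17203 -217/17203; -9339/17203 -217/17203 8424/17203]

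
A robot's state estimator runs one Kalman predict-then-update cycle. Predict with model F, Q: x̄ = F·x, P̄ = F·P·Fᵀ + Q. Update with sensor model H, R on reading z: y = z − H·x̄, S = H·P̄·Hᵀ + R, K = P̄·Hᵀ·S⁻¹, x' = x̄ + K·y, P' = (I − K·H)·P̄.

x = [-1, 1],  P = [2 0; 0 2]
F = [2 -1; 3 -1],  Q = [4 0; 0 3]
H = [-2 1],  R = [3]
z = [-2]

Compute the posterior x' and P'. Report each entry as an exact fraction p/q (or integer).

x̄ = F·x = [-3, -4]
P̄ = F·P·Fᵀ + Q = [14 14; 14 23]
y = z − H·x̄ = [-4]
S = H·P̄·Hᵀ + R = [26]
K = P̄·Hᵀ·S⁻¹ = [-7/13; -5/26]
x' = x̄ + K·y = [-11/13, -42/13]
P' = (I − K·H)·P̄ = [84/13 147/13; 147/13 573/26]

x' = [-11/13, -42/13]
P' = [84/13 147/13; 147/13 573/26]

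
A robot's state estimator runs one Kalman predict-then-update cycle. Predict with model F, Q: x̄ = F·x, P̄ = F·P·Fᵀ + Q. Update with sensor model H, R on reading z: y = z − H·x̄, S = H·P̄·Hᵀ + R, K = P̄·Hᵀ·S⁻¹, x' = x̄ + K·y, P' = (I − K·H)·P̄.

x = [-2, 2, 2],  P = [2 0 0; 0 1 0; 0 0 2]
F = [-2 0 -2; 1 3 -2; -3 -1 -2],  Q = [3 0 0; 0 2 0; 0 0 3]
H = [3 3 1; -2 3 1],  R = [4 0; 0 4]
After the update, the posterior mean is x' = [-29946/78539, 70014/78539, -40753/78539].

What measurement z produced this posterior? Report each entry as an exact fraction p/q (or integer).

z = [1, 3]

x̄ = F·x = [0, 0, 0]
P̄ = F·P·Fᵀ + Q = [19 4 20; 4 21 -1; 20 -1 30]
S = H·P̄·Hᵀ + R = [580 131; 131 165]
K = P̄·Hᵀ·S⁻¹ = [15471/78539 -15139/78539; 5136/78539 21626/78539; 16058/78539 -18937/78539]
x' − x̄ = [-29946/78539, 70014/78539, -40753/78539] = K·y
y = (KᵀK)⁻¹·Kᵀ·(x' − x̄) = [1, 3]
z = y + H·x̄ = [1, 3] + [0, 0] = [1, 3]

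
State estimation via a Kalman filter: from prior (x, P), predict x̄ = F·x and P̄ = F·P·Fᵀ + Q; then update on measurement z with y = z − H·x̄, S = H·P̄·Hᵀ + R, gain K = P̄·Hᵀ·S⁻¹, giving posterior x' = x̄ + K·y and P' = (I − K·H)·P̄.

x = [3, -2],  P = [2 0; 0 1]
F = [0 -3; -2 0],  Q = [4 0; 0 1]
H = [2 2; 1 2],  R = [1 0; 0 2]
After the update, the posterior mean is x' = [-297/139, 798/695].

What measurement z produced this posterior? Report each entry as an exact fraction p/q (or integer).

z = [-3, 3]

x̄ = F·x = [6, -6]
P̄ = F·P·Fᵀ + Q = [13 0; 0 9]
S = H·P̄·Hᵀ + R = [89 62; 62 51]
K = P̄·Hᵀ·S⁻¹ = [104/139 -91/139; -198/695 486/695]
x' − x̄ = [-1131/139, 4968/695] = K·y
y = (KᵀK)⁻¹·Kᵀ·(x' − x̄) = [-3, 9]
z = y + H·x̄ = [-3, 9] + [0, -6] = [-3, 3]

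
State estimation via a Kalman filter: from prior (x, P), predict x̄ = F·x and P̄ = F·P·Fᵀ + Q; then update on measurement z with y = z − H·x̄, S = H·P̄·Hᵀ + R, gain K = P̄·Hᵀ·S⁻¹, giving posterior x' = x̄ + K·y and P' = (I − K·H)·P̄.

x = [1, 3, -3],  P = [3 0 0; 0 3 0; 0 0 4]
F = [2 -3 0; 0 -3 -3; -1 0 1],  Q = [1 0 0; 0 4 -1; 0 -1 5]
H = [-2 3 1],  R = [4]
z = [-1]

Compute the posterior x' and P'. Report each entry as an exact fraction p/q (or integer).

x' = [-2752/401, -1474/401, -1439/401]
P' = [16015/401 11497/401 -2481/401; 11497/401 8911/401 -3203/401; -2481/401 -3203/401 4587/401]

x̄ = F·x = [-7, 0, -4]
P̄ = F·P·Fᵀ + Q = [40 27 -6; 27 67 -13; -6 -13 12]
y = z − H·x̄ = [-11]
S = H·P̄·Hᵀ + R = [401]
K = P̄·Hᵀ·S⁻¹ = [-5/401; 134/401; -15/401]
x' = x̄ + K·y = [-2752/401, -1474/401, -1439/401]
P' = (I − K·H)·P̄ = [16015/401 11497/401 -2481/401; 11497/401 8911/401 -3203/401; -2481/401 -3203/401 4587/401]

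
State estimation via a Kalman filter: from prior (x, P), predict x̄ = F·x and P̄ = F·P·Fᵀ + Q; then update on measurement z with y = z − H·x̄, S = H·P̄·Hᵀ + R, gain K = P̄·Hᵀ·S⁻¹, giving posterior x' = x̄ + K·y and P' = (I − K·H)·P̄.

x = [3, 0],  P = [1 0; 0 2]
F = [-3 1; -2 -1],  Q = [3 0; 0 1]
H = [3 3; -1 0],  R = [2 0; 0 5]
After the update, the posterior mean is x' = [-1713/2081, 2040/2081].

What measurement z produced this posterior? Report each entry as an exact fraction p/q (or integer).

z = [1, 3]

x̄ = F·x = [-9, -6]
P̄ = F·P·Fᵀ + Q = [14 4; 4 7]
S = H·P̄·Hᵀ + R = [263 -54; -54 19]
K = P̄·Hᵀ·S⁻¹ = [270/2081 -766/2081; 411/2081 730/2081]
x' − x̄ = [17016/2081, 14526/2081] = K·y
y = (KᵀK)⁻¹·Kᵀ·(x' − x̄) = [46, -6]
z = y + H·x̄ = [46, -6] + [-45, 9] = [1, 3]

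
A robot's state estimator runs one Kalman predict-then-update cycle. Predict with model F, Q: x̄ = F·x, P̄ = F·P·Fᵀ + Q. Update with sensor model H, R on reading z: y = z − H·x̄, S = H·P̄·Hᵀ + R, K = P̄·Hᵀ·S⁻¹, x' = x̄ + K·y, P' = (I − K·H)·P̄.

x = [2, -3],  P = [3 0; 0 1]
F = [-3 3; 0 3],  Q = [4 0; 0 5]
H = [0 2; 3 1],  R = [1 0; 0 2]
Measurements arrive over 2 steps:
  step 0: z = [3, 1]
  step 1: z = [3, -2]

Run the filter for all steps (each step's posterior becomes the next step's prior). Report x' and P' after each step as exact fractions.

step 0: x̄ = F·x = [-15, -9]
step 0: P̄ = F·P·Fᵀ + Q = [40 9; 9 14]
step 0: y = z − H·x̄ = [21, 55]
step 0: S = H·P̄·Hᵀ + R = [57 82; 82 430]
step 0: K = P̄·Hᵀ·S⁻¹ = [-1419/8893 5877/17786; 4339/8893 41/17786]
step 0: x' = x̄ + K·y = [-3153/17786, 24419/17786]
step 0: P' = (I − K·H)·P̄ = [4391/17786 -1419/17786; -1419/17786 4339/17786]
step 1: x̄ = F·x = [41358/8893, 73257/17786]
step 1: P̄ = F·P·Fᵀ + Q = [87628/8893 25911/8893; 25911/8893 127981/17786]
step 1: y = z − H·x̄ = [-46578/8893, -356977/17786]
step 1: S = H·P̄·Hᵀ + R = [264855/8893 283447/8893; 283447/8893 2051789/17786]
step 1: K = P̄·Hᵀ·S⁻¹ = [-6453204/43038589 13898574/43038589; 20493400/43038589 283447/43038589]
step 1: x' = x̄ + K·y = [-44998125/43038589, 64242139/43038589]
step 1: P' = (I − K·H)·P̄ = [10341250/43038589 -3226602/43038589; -3226602/43038589 10246700/43038589]

step 0: x' = [-3153/17786, 24419/17786], P' = [4391/17786 -1419/17786; -1419/17786 4339/17786]
step 1: x' = [-44998125/43038589, 64242139/43038589], P' = [10341250/43038589 -3226602/43038589; -3226602/43038589 10246700/43038589]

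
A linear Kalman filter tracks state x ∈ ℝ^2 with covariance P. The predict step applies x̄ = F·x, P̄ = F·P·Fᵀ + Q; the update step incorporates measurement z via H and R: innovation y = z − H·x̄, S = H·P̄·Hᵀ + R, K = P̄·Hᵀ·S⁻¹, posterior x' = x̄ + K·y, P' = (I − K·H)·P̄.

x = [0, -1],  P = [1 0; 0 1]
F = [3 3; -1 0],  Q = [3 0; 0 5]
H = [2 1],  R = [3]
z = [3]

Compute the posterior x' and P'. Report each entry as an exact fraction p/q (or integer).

x̄ = F·x = [-3, 0]
P̄ = F·P·Fᵀ + Q = [21 -3; -3 6]
y = z − H·x̄ = [9]
S = H·P̄·Hᵀ + R = [81]
K = P̄·Hᵀ·S⁻¹ = [13/27; 0]
x' = x̄ + K·y = [4/3, 0]
P' = (I − K·H)·P̄ = [20/9 -3; -3 6]

x' = [4/3, 0]
P' = [20/9 -3; -3 6]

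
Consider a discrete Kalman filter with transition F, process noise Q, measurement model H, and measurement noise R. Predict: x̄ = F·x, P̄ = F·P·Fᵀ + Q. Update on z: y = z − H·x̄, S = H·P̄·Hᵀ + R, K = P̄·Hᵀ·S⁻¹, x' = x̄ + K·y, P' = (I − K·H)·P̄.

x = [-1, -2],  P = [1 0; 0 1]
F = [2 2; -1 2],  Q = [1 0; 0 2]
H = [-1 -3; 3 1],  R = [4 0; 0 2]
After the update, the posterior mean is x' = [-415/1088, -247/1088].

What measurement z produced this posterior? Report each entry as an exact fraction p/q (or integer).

x̄ = F·x = [-6, -3]
P̄ = F·P·Fᵀ + Q = [9 2; 2 7]
S = H·P̄·Hᵀ + R = [88 -68; -68 102]
K = P̄·Hᵀ·S⁻¹ = [13/128 383/1088; -43/128 -105/1088]
x' − x̄ = [6113/1088, 3017/1088] = K·y
y = (KᵀK)⁻¹·Kᵀ·(x' − x̄) = [-14, 20]
z = y + H·x̄ = [-14, 20] + [15, -21] = [1, -1]

z = [1, -1]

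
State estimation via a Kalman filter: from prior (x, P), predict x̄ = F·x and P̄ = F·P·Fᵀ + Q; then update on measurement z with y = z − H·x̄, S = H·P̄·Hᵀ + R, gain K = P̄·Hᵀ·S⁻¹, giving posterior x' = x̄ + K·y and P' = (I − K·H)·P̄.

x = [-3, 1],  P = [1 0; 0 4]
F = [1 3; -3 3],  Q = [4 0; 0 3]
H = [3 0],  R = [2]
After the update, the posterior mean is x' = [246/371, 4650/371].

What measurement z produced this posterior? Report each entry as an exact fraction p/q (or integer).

x̄ = F·x = [0, 12]
P̄ = F·P·Fᵀ + Q = [41 33; 33 48]
S = H·P̄·Hᵀ + R = [371]
K = P̄·Hᵀ·S⁻¹ = [123/371; 99/371]
x' − x̄ = [246/371, 198/371] = K·y
y = (KᵀK)⁻¹·Kᵀ·(x' − x̄) = [2]
z = y + H·x̄ = [2] + [0] = [2]

z = [2]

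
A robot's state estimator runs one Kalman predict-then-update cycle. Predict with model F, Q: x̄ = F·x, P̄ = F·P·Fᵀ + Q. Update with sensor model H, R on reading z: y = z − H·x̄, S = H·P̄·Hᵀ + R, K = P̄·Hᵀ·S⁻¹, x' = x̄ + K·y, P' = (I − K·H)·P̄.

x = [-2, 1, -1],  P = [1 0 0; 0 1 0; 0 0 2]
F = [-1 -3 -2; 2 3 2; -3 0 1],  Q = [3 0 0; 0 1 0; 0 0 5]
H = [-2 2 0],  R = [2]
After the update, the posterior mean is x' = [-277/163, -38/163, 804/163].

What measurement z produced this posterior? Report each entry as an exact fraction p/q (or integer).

x̄ = F·x = [1, -3, 5]
P̄ = F·P·Fᵀ + Q = [21 -19 -1; -19 22 -2; -1 -2 16]
S = H·P̄·Hᵀ + R = [326]
K = P̄·Hᵀ·S⁻¹ = [-40/163; 41/163; -1/163]
x' − x̄ = [-440/163, 451/163, -11/163] = K·y
y = (KᵀK)⁻¹·Kᵀ·(x' − x̄) = [11]
z = y + H·x̄ = [11] + [-8] = [3]

z = [3]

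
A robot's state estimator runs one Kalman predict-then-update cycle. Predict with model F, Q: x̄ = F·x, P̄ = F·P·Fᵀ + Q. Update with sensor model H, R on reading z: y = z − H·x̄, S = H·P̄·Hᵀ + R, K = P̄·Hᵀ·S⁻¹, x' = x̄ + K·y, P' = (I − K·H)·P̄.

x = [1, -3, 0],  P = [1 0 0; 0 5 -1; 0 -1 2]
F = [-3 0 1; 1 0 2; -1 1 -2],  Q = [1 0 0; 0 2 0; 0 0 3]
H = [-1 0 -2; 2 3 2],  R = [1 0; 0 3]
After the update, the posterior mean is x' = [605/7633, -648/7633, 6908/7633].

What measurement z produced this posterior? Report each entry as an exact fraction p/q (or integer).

x̄ = F·x = [-3, 1, -4]
P̄ = F·P·Fᵀ + Q = [12 1 -2; 1 11 -11; -2 -11 21]
S = H·P̄·Hᵀ + R = [89 -33; -33 98]
K = P̄·Hᵀ·S⁻¹ = [-25/7633 1783/7633; 2487/7633 1850/7633; -3755/7633 -875/7633]
x' − x̄ = [23504/7633, -8281/7633, 37440/7633] = K·y
y = (KᵀK)⁻¹·Kᵀ·(x' − x̄) = [-13, 13]
z = y + H·x̄ = [-13, 13] + [11, -11] = [-2, 2]

z = [-2, 2]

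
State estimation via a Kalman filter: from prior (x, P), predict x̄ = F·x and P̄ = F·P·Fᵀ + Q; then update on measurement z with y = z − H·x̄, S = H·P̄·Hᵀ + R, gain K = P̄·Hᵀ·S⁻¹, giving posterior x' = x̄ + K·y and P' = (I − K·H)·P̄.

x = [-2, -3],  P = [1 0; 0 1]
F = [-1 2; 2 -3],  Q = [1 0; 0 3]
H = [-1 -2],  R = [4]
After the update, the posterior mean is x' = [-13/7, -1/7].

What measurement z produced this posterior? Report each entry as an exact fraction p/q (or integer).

z = [3]

x̄ = F·x = [-4, 5]
P̄ = F·P·Fᵀ + Q = [6 -8; -8 16]
S = H·P̄·Hᵀ + R = [42]
K = P̄·Hᵀ·S⁻¹ = [5/21; -4/7]
x' − x̄ = [15/7, -36/7] = K·y
y = (KᵀK)⁻¹·Kᵀ·(x' − x̄) = [9]
z = y + H·x̄ = [9] + [-6] = [3]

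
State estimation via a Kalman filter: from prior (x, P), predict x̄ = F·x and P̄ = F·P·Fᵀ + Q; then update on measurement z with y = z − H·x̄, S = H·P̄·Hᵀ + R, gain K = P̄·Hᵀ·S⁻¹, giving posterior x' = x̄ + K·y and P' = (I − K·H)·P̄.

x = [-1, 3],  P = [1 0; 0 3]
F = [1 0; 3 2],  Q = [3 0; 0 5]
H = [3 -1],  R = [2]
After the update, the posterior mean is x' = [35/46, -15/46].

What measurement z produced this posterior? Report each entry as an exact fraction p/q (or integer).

x̄ = F·x = [-1, 3]
P̄ = F·P·Fᵀ + Q = [4 3; 3 26]
S = H·P̄·Hᵀ + R = [46]
K = P̄·Hᵀ·S⁻¹ = [9/46; -17/46]
x' − x̄ = [81/46, -153/46] = K·y
y = (KᵀK)⁻¹·Kᵀ·(x' − x̄) = [9]
z = y + H·x̄ = [9] + [-6] = [3]

z = [3]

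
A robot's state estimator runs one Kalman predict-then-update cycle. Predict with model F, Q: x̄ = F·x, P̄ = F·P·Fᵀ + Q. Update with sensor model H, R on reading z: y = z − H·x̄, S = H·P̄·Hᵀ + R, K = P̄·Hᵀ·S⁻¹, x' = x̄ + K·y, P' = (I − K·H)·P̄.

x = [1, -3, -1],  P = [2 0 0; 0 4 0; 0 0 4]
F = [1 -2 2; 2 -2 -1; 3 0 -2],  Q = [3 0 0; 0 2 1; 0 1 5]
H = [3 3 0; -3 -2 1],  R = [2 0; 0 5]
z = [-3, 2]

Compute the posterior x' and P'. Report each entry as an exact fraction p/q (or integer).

x̄ = F·x = [5, 9, 5]
P̄ = F·P·Fᵀ + Q = [37 12 -10; 12 30 21; -10 21 39]
y = z − H·x̄ = [-45, 30]
S = H·P̄·Hᵀ + R = [821 -660; -660 617]
K = P̄·Hᵀ·S⁻¹ = [-5001/70957 -22025/70957; 28242/70957 21585/70957; 38181/70957 43947/70957]
x' = x̄ + K·y = [-80920/70957, 15273/70957, -44950/70957]
P' = (I − K·H)·P̄ = [166931/70957 -170265/70957 50138/70957; -170265/70957 189093/70957 -24684/70957; 50138/70957 -24684/70957 320781/70957]

x' = [-80920/70957, 15273/70957, -44950/70957]
P' = [166931/70957 -170265/70957 50138/70957; -170265/70957 189093/70957 -24684/70957; 50138/70957 -24684/70957 320781/70957]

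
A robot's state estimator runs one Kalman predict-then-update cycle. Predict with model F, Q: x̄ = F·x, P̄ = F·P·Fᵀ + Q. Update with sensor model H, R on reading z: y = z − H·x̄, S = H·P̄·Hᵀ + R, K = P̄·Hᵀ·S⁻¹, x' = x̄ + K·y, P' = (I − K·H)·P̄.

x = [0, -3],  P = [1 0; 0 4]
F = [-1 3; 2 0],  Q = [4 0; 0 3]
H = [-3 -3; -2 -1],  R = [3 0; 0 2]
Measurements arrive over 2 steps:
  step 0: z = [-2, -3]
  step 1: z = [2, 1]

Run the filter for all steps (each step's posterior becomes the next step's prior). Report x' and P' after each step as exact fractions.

step 0: x' = [1031/639, -59/71], P' = [2063/1278 -126/71; -126/71 158/71]
step 1: x' = [-106017/93863, 63257/93863], P' = [160045/93863 -525212/281589; -525212/281589 216598/93863]

step 0: x̄ = F·x = [-9, 0]
step 0: P̄ = F·P·Fᵀ + Q = [41 -2; -2 7]
step 0: y = z − H·x̄ = [-29, -21]
step 0: S = H·P̄·Hᵀ + R = [399 249; 249 165]
step 0: K = P̄·Hᵀ·S⁻¹ = [205/1278 -929/1278; -32/71 47/71]
step 0: x' = x̄ + K·y = [1031/639, -59/71]
step 0: P' = (I − K·H)·P̄ = [2063/1278 -126/71; -126/71 158/71]
step 1: x̄ = F·x = [-2624/639, 2062/639]
step 1: P̄ = F·P·Fᵀ + Q = [46379/1278 -8867/639; -8867/639 6043/639]
step 1: y = z − H·x̄ = [-136/213, -283/71]
step 1: S = H·P̄·Hᵀ + R = [23423/142 8607/71; 8607/71 7179/71]
step 1: K = P̄·Hᵀ·S⁻¹ = [45077/281589 -217529/281589; -124582/281589 200315/281589]
step 1: x' = x̄ + K·y = [-106017/93863, 63257/93863]
step 1: P' = (I − K·H)·P̄ = [160045/93863 -525212/281589; -525212/281589 216598/93863]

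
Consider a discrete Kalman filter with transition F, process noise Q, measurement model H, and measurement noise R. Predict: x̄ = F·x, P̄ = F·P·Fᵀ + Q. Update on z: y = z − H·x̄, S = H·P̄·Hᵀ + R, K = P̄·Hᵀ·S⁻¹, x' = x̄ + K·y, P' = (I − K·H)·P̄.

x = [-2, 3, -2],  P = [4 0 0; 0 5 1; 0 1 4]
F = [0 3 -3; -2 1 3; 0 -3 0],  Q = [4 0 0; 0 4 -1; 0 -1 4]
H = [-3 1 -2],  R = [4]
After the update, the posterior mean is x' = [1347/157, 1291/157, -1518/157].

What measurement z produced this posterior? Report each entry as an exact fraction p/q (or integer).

x̄ = F·x = [15, 1, -9]
P̄ = F·P·Fᵀ + Q = [67 -15 -36; -15 67 -25; -36 -25 49]
S = H·P̄·Hᵀ + R = [628]
K = P̄·Hᵀ·S⁻¹ = [-36/157; 81/314; -15/628]
x' − x̄ = [-1008/157, 1134/157, -105/157] = K·y
y = (KᵀK)⁻¹·Kᵀ·(x' − x̄) = [28]
z = y + H·x̄ = [28] + [-26] = [2]

z = [2]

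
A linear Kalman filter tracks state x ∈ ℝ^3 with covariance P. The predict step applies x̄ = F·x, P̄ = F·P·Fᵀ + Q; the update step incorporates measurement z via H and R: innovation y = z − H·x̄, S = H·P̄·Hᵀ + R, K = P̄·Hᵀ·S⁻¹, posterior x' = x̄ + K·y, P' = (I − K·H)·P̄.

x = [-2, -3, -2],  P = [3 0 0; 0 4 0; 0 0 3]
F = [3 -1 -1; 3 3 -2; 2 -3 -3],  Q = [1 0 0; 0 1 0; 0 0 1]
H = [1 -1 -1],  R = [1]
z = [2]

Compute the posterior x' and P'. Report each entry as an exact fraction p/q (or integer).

x̄ = F·x = [-1, -11, 11]
P̄ = F·P·Fᵀ + Q = [35 21 39; 21 76 0; 39 0 76]
y = z − H·x̄ = [3]
S = H·P̄·Hᵀ + R = [68]
K = P̄·Hᵀ·S⁻¹ = [-25/68; -55/68; -37/68]
x' = x̄ + K·y = [-143/68, -913/68, 637/68]
P' = (I − K·H)·P̄ = [1755/68 53/68 1727/68; 53/68 2143/68 -2035/68; 1727/68 -2035/68 3799/68]

x' = [-143/68, -913/68, 637/68]
P' = [1755/68 53/68 1727/68; 53/68 2143/68 -2035/68; 1727/68 -2035/68 3799/68]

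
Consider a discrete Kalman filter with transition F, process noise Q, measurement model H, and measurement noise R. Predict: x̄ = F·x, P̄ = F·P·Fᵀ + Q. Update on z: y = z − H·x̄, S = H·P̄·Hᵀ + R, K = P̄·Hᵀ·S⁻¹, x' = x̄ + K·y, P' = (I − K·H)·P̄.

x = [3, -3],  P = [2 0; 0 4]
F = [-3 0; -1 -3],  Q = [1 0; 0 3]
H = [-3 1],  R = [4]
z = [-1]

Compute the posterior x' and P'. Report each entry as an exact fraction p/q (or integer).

x' = [19/30, 149/90]
P' = [91/20 751/60; 751/60 6851/180]

x̄ = F·x = [-9, 6]
P̄ = F·P·Fᵀ + Q = [19 6; 6 41]
y = z − H·x̄ = [-34]
S = H·P̄·Hᵀ + R = [180]
K = P̄·Hᵀ·S⁻¹ = [-17/60; 23/180]
x' = x̄ + K·y = [19/30, 149/90]
P' = (I − K·H)·P̄ = [91/20 751/60; 751/60 6851/180]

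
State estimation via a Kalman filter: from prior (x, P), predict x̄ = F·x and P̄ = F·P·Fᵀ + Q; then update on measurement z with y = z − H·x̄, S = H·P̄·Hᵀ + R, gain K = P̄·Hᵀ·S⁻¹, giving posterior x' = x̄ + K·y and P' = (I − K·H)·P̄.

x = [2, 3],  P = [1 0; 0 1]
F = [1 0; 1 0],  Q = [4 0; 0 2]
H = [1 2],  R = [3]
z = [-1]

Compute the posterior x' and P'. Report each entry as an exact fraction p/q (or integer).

x̄ = F·x = [2, 2]
P̄ = F·P·Fᵀ + Q = [5 1; 1 3]
y = z − H·x̄ = [-7]
S = H·P̄·Hᵀ + R = [24]
K = P̄·Hᵀ·S⁻¹ = [7/24; 7/24]
x' = x̄ + K·y = [-1/24, -1/24]
P' = (I − K·H)·P̄ = [71/24 -25/24; -25/24 23/24]

x' = [-1/24, -1/24]
P' = [71/24 -25/24; -25/24 23/24]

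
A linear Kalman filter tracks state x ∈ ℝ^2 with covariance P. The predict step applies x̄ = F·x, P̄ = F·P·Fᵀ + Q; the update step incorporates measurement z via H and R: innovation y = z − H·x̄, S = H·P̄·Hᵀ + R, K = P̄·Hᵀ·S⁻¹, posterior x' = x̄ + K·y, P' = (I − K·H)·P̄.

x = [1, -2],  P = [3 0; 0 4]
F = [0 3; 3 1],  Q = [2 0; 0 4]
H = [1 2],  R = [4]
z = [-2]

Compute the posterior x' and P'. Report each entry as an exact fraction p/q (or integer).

x̄ = F·x = [-6, 1]
P̄ = F·P·Fᵀ + Q = [38 12; 12 35]
y = z − H·x̄ = [2]
S = H·P̄·Hᵀ + R = [230]
K = P̄·Hᵀ·S⁻¹ = [31/115; 41/115]
x' = x̄ + K·y = [-628/115, 197/115]
P' = (I − K·H)·P̄ = [2448/115 -1162/115; -1162/115 663/115]

x' = [-628/115, 197/115]
P' = [2448/115 -1162/115; -1162/115 663/115]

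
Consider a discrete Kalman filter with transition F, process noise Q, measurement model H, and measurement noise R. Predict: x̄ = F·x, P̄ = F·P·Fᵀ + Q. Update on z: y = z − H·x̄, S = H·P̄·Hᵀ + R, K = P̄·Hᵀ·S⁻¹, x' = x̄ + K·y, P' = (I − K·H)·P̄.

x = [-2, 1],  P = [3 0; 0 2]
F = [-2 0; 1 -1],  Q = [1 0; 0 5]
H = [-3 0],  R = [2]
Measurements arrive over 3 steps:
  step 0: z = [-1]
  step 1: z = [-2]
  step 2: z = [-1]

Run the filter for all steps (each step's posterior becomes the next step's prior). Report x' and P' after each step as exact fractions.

step 0: x' = [47/119, -159/119], P' = [26/119 -12/119; -12/119 866/119]
step 1: x' = [230/449, 578/449], P' = [446/2245 -152/2245; -152/2245 28069/2245]
step 2: x' = [7487/40751, -46200/40751], P' = [8058/40751 -2392/40751; -2392/40751 721140/40751]

step 0: x̄ = F·x = [4, -3]
step 0: P̄ = F·P·Fᵀ + Q = [13 -6; -6 10]
step 0: y = z − H·x̄ = [11]
step 0: S = H·P̄·Hᵀ + R = [119]
step 0: K = P̄·Hᵀ·S⁻¹ = [-39/119; 18/119]
step 0: x' = x̄ + K·y = [47/119, -159/119]
step 0: P' = (I − K·H)·P̄ = [26/119 -12/119; -12/119 866/119]
step 1: x̄ = F·x = [-94/119, 206/119]
step 1: P̄ = F·P·Fᵀ + Q = [223/119 -76/119; -76/119 1511/119]
step 1: y = z − H·x̄ = [-520/119]
step 1: S = H·P̄·Hᵀ + R = [2245/119]
step 1: K = P̄·Hᵀ·S⁻¹ = [-669/2245; 228/2245]
step 1: x' = x̄ + K·y = [230/449, 578/449]
step 1: P' = (I − K·H)·P̄ = [446/2245 -152/2245; -152/2245 28069/2245]
step 2: x̄ = F·x = [-460/449, -348/449]
step 2: P̄ = F·P·Fᵀ + Q = [4029/2245 -1196/2245; -1196/2245 40044/2245]
step 2: y = z − H·x̄ = [-1829/449]
step 2: S = H·P̄·Hᵀ + R = [40751/2245]
step 2: K = P̄·Hᵀ·S⁻¹ = [-12087/40751; 3588/40751]
step 2: x' = x̄ + K·y = [7487/40751, -46200/40751]
step 2: P' = (I − K·H)·P̄ = [8058/40751 -2392/40751; -2392/40751 721140/40751]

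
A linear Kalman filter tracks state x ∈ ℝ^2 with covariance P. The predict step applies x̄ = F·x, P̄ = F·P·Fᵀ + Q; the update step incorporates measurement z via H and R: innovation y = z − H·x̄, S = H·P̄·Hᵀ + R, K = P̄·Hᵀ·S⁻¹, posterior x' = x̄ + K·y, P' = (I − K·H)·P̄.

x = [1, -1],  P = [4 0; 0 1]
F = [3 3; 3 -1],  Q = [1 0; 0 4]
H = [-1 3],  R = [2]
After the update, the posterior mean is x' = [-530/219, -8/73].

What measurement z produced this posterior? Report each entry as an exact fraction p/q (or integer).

z = [2]

x̄ = F·x = [0, 4]
P̄ = F·P·Fᵀ + Q = [46 33; 33 41]
S = H·P̄·Hᵀ + R = [219]
K = P̄·Hᵀ·S⁻¹ = [53/219; 30/73]
x' − x̄ = [-530/219, -300/73] = K·y
y = (KᵀK)⁻¹·Kᵀ·(x' − x̄) = [-10]
z = y + H·x̄ = [-10] + [12] = [2]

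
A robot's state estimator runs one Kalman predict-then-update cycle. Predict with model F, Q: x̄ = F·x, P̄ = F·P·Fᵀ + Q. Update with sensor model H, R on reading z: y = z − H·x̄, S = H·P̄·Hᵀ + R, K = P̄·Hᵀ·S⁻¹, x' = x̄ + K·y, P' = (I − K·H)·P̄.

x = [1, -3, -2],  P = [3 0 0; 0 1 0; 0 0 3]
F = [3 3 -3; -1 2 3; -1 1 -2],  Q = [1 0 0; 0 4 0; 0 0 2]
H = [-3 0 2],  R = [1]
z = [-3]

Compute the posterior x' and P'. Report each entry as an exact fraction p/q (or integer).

x' = [504/505, -6757/505, 0]
P' = [4096/505 -4398/505 12; -4398/505 15094/505 -13; 12 -13 18]

x̄ = F·x = [0, -13, 0]
P̄ = F·P·Fᵀ + Q = [64 -30 12; -30 38 -13; 12 -13 18]
y = z − H·x̄ = [-3]
S = H·P̄·Hᵀ + R = [505]
K = P̄·Hᵀ·S⁻¹ = [-168/505; 64/505; 0]
x' = x̄ + K·y = [504/505, -6757/505, 0]
P' = (I − K·H)·P̄ = [4096/505 -4398/505 12; -4398/505 15094/505 -13; 12 -13 18]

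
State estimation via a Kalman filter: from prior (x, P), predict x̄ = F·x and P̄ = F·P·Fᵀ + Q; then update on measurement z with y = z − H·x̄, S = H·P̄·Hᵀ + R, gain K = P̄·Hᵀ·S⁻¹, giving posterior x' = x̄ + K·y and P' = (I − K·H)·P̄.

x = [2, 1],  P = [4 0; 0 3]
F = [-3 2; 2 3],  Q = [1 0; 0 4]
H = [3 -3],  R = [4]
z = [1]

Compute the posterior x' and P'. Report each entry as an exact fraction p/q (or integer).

x̄ = F·x = [-4, 7]
P̄ = F·P·Fᵀ + Q = [49 -6; -6 47]
y = z − H·x̄ = [34]
S = H·P̄·Hᵀ + R = [976]
K = P̄·Hᵀ·S⁻¹ = [165/976; -159/976]
x' = x̄ + K·y = [853/488, 713/488]
P' = (I − K·H)·P̄ = [20599/976 20379/976; 20379/976 20591/976]

x' = [853/488, 713/488]
P' = [20599/976 20379/976; 20379/976 20591/976]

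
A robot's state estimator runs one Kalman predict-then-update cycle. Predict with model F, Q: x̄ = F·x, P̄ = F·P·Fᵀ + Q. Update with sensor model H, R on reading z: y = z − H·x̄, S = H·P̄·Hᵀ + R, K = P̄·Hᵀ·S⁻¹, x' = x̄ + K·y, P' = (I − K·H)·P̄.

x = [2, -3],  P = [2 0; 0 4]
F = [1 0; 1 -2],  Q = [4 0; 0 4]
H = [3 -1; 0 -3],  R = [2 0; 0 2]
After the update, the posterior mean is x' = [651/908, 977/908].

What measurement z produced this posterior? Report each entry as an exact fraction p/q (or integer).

x̄ = F·x = [2, 8]
P̄ = F·P·Fᵀ + Q = [6 2; 2 22]
S = H·P̄·Hᵀ + R = [66 48; 48 200]
K = P̄·Hᵀ·S⁻¹ = [218/681 -97/908; -2/681 -299/908]
x' − x̄ = [-1165/908, -6287/908] = K·y
y = (KᵀK)⁻¹·Kᵀ·(x' − x̄) = [3, 21]
z = y + H·x̄ = [3, 21] + [-2, -24] = [1, -3]

z = [1, -3]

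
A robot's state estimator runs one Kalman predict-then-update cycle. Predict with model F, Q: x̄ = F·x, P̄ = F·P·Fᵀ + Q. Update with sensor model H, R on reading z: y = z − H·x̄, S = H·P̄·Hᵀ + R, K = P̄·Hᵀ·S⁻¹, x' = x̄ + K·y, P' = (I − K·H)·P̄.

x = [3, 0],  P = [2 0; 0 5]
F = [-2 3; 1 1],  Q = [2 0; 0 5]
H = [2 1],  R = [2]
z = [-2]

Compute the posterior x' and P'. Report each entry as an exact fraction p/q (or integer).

x̄ = F·x = [-6, 3]
P̄ = F·P·Fᵀ + Q = [55 11; 11 12]
y = z − H·x̄ = [7]
S = H·P̄·Hᵀ + R = [278]
K = P̄·Hᵀ·S⁻¹ = [121/278; 17/139]
x' = x̄ + K·y = [-821/278, 536/139]
P' = (I − K·H)·P̄ = [649/278 -528/139; -528/139 1090/139]

x' = [-821/278, 536/139]
P' = [649/278 -528/139; -528/139 1090/139]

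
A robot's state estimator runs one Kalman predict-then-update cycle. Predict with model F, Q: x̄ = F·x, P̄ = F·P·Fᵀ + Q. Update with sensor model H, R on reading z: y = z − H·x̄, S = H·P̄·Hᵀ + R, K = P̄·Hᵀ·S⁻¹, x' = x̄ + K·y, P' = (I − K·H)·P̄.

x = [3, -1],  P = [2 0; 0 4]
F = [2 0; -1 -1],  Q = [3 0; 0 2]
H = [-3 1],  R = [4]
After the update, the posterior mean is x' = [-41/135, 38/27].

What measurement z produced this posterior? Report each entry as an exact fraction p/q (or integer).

z = [3]

x̄ = F·x = [6, -2]
P̄ = F·P·Fᵀ + Q = [11 -4; -4 8]
S = H·P̄·Hᵀ + R = [135]
K = P̄·Hᵀ·S⁻¹ = [-37/135; 4/27]
x' − x̄ = [-851/135, 92/27] = K·y
y = (KᵀK)⁻¹·Kᵀ·(x' − x̄) = [23]
z = y + H·x̄ = [23] + [-20] = [3]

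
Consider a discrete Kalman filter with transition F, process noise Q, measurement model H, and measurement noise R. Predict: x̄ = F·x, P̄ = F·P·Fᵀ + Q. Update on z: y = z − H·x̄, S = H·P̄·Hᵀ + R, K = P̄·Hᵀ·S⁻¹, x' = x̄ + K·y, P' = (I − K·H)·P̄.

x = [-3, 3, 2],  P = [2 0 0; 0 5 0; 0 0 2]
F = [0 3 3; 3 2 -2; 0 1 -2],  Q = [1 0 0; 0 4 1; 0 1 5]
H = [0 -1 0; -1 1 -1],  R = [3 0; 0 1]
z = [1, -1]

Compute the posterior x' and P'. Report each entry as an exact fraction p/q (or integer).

x' = [1681/1638, -47/42, -1385/1638]
P' = [38419/3276 139/84 -30167/3276; 139/84 79/28 97/84; -30167/3276 97/84 34303/3276]

x̄ = F·x = [15, -7, -1]
P̄ = F·P·Fᵀ + Q = [64 18 3; 18 50 19; 3 19 18]
y = z − H·x̄ = [-6, 20]
S = H·P̄·Hᵀ + R = [53 -13; -13 65]
K = P̄·Hᵀ·S⁻¹ = [-139/252 -2831/3276; -79/84 1/84; -97/252 -353/3276]
x' = x̄ + K·y = [1681/1638, -47/42, -1385/1638]
P' = (I − K·H)·P̄ = [38419/3276 139/84 -30167/3276; 139/84 79/28 97/84; -30167/3276 97/84 34303/3276]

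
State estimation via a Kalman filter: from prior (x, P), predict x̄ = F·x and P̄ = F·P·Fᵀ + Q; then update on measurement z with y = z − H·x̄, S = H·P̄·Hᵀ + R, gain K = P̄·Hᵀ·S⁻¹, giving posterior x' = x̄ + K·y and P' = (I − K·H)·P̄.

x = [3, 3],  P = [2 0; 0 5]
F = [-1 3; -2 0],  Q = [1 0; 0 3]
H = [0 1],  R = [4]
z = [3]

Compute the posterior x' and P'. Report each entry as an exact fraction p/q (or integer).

x̄ = F·x = [6, -6]
P̄ = F·P·Fᵀ + Q = [48 4; 4 11]
y = z − H·x̄ = [9]
S = H·P̄·Hᵀ + R = [15]
K = P̄·Hᵀ·S⁻¹ = [4/15; 11/15]
x' = x̄ + K·y = [42/5, 3/5]
P' = (I − K·H)·P̄ = [704/15 16/15; 16/15 44/15]

x' = [42/5, 3/5]
P' = [704/15 16/15; 16/15 44/15]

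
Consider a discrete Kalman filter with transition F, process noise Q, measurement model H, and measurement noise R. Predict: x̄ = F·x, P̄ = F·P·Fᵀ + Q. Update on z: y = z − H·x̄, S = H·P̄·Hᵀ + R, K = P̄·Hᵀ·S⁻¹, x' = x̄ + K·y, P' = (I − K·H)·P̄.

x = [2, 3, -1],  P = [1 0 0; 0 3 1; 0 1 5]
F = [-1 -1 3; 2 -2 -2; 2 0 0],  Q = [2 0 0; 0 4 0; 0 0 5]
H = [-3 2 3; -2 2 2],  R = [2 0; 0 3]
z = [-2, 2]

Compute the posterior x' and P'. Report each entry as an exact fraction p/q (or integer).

x' = [7873/5638, 693/2819, 5591/5638]
P' = [89377/11276 13493/5638 68067/11276; 13493/5638 14317/2819 -7569/5638; 68067/11276 -7569/5638 79665/11276]

x̄ = F·x = [-8, 0, 4]
P̄ = F·P·Fᵀ + Q = [45 -30 -2; -30 48 4; -2 4 9]
y = z − H·x̄ = [-38, -22]
S = H·P̄·Hᵀ + R = [1124 880; 880 699]
K = P̄·Hᵀ·S⁻¹ = [-4979/11276 946/2819; -2959/5638 2524/2819; 2259/11276 -590/2819]
x' = x̄ + K·y = [7873/5638, 693/2819, 5591/5638]
P' = (I − K·H)·P̄ = [89377/11276 13493/5638 68067/11276; 13493/5638 14317/2819 -7569/5638; 68067/11276 -7569/5638 79665/11276]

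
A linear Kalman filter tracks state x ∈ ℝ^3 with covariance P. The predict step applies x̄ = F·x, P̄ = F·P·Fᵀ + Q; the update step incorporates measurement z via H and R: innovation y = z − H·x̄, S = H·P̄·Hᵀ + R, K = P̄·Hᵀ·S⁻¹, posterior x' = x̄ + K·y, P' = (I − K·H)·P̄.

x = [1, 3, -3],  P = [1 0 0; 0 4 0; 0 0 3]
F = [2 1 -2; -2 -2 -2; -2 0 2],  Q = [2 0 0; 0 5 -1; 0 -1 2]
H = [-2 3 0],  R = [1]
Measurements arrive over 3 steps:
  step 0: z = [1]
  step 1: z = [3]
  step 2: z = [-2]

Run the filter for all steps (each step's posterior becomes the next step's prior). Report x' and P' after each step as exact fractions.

step 0: x̄ = F·x = [11, -2, -8]
step 0: P̄ = F·P·Fᵀ + Q = [22 0 -16; 0 37 -9; -16 -9 18]
step 0: y = z − H·x̄ = [29]
step 0: S = H·P̄·Hᵀ + R = [422]
step 0: K = P̄·Hᵀ·S⁻¹ = [-22/211; 111/422; 5/422]
step 0: x' = x̄ + K·y = [1683/211, 2375/422, -3231/422]
step 0: P' = (I − K·H)·P̄ = [3674/211 2442/211 -3266/211; 2442/211 3293/422 -4353/422; -3266/211 -4353/422 7571/422]
step 1: x̄ = F·x = [15569/422, -2510/211, -6597/211]
step 1: P̄ = F·P·Fᵀ + Q = [153017/422 -21852/211 -65203/211; -21852/211 13475/211 17817/211; -65203/211 17817/211 56388/211]
step 1: y = z − H·x̄ = [23732/211]
step 1: S = H·P̄·Hᵀ + R = [689744/211]
step 1: K = P̄·Hᵀ·S⁻¹ = [-218573/689744; 84129/689744; 183857/689744]
step 1: x' = x̄ + K·y = [215803/172436, 314327/172436, -221501/172436]
step 1: P' = (I − K·H)·P̄ = [23683045/689744 15715839/689744 -22688161/689744; 15715839/689744 10505269/689744 -15064155/689744; -22688161/689744 -15064155/689744 24122693/689744]
step 2: x̄ = F·x = [108085/15676, -308629/86218, -218652/43109]
step 2: P̄ = F·P·Fᵀ + Q = [46157543/62704 -6530695/31352 -9870187/15676; -6530695/31352 15100233/172436 15083955/86218; -9870187/15676 15083955/86218 23381733/43109]
step 2: y = z − H·x̄ = [971193/43109]
step 2: S = H·P̄·Hᵀ + R = [268708344/43109]
step 2: K = P̄·Hᵀ·S⁻¹ = [-180811477/537416688; 14642293/134354172; 76911961/268708344]
step 2: x' = x̄ + K·y = [-122669383/179138896, -50355335/44784724, 123274655/89569448]
step 2: P' = (I − K·H)·P̄ = [32829139561/1074833376 2720694007/134354172 -15786577123/537416688; 2720694007/134354172 1818676769/134354172 -2618277527/134354172; -15786577123/537416688 -2618277527/134354172 8522976859/268708344]

step 0: x' = [1683/211, 2375/422, -3231/422], P' = [3674/211 2442/211 -3266/211; 2442/211 3293/422 -4353/422; -3266/211 -4353/422 7571/422]
step 1: x' = [215803/172436, 314327/172436, -221501/172436], P' = [23683045/689744 15715839/689744 -22688161/689744; 15715839/689744 10505269/689744 -15064155/689744; -22688161/689744 -15064155/689744 24122693/689744]
step 2: x' = [-122669383/179138896, -50355335/44784724, 123274655/89569448], P' = [32829139561/1074833376 2720694007/134354172 -15786577123/537416688; 2720694007/134354172 1818676769/134354172 -2618277527/134354172; -15786577123/537416688 -2618277527/134354172 8522976859/268708344]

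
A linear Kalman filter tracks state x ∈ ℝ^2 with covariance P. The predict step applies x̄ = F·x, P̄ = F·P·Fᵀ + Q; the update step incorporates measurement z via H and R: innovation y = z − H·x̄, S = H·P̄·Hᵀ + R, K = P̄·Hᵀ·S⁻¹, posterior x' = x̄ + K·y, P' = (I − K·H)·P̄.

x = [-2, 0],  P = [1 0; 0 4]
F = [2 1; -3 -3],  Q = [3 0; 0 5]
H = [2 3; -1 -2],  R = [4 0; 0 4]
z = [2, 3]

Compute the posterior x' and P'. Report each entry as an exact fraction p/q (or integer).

x' = [-837/955, 104/191]
P' = [5964/955 -752/191; -752/191 532/191]

x̄ = F·x = [-4, 6]
P̄ = F·P·Fᵀ + Q = [11 -18; -18 50]
y = z − H·x̄ = [-8, 11]
S = H·P̄·Hᵀ + R = [282 -196; -196 143]
K = P̄·Hᵀ·S⁻¹ = [162/955 389/955; 23/191 -78/191]
x' = x̄ + K·y = [-837/955, 104/191]
P' = (I − K·H)·P̄ = [5964/955 -752/191; -752/191 532/191]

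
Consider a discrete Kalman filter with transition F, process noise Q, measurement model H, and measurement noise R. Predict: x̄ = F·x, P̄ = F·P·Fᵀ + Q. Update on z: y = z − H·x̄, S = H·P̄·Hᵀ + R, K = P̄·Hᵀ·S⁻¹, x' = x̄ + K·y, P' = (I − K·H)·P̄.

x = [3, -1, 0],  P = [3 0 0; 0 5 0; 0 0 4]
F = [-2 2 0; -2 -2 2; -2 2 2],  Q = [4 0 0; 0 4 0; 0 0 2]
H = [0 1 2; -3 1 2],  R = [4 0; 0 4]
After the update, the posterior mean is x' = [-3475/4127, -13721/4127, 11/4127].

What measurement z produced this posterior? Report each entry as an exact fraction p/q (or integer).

z = [-3, -1]

x̄ = F·x = [-8, -4, -8]
P̄ = F·P·Fᵀ + Q = [36 -8 32; -8 52 8; 32 8 50]
S = H·P̄·Hᵀ + R = [288 116; 116 276]
K = P̄·Hᵀ·S⁻¹ = [1343/4127 -1342/4127; 506/4127 1163/4127; 1776/4127 -567/4127]
x' − x̄ = [29541/4127, 2787/4127, 33027/4127] = K·y
y = (KᵀK)⁻¹·Kᵀ·(x' − x̄) = [17, -5]
z = y + H·x̄ = [17, -5] + [-20, 4] = [-3, -1]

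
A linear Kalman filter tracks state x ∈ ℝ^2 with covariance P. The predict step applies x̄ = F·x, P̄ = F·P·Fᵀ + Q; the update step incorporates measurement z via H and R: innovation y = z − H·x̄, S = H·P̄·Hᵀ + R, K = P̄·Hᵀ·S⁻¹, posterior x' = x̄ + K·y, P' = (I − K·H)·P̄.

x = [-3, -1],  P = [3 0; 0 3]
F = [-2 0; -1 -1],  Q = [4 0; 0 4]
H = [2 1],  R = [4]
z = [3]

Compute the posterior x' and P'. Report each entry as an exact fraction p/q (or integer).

x' = [59/51, 61/51]
P' = [94/51 -112/51; -112/51 268/51]

x̄ = F·x = [6, 4]
P̄ = F·P·Fᵀ + Q = [16 6; 6 10]
y = z − H·x̄ = [-13]
S = H·P̄·Hᵀ + R = [102]
K = P̄·Hᵀ·S⁻¹ = [19/51; 11/51]
x' = x̄ + K·y = [59/51, 61/51]
P' = (I − K·H)·P̄ = [94/51 -112/51; -112/51 268/51]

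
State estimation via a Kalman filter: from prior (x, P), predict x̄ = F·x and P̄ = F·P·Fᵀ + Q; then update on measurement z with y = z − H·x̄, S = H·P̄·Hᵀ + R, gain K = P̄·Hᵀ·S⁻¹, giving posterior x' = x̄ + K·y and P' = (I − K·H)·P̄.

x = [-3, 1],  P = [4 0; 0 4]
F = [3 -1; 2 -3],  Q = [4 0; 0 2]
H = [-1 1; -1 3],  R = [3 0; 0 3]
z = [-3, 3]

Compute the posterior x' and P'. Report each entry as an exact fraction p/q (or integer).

x' = [6522/1783, 3681/1783]
P' = [10932/1783 4428/1783; 4428/1783 2322/1783]

x̄ = F·x = [-10, -9]
P̄ = F·P·Fᵀ + Q = [44 36; 36 54]
y = z − H·x̄ = [-4, 20]
S = H·P̄·Hᵀ + R = [29 62; 62 317]
K = P̄·Hᵀ·S⁻¹ = [-2168/1783 784/1783; -702/1783 846/1783]
x' = x̄ + K·y = [6522/1783, 3681/1783]
P' = (I − K·H)·P̄ = [10932/1783 4428/1783; 4428/1783 2322/1783]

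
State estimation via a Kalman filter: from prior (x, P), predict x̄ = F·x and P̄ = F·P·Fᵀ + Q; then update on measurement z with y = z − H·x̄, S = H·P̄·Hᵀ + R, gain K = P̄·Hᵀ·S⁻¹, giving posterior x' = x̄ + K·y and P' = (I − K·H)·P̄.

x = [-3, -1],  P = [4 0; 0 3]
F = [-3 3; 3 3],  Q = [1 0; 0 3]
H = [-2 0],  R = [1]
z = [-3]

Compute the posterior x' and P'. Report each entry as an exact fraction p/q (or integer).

x' = [390/257, -2922/257]
P' = [64/257 -9/257; -9/257 16638/257]

x̄ = F·x = [6, -12]
P̄ = F·P·Fᵀ + Q = [64 -9; -9 66]
y = z − H·x̄ = [9]
S = H·P̄·Hᵀ + R = [257]
K = P̄·Hᵀ·S⁻¹ = [-128/257; 18/257]
x' = x̄ + K·y = [390/257, -2922/257]
P' = (I − K·H)·P̄ = [64/257 -9/257; -9/257 16638/257]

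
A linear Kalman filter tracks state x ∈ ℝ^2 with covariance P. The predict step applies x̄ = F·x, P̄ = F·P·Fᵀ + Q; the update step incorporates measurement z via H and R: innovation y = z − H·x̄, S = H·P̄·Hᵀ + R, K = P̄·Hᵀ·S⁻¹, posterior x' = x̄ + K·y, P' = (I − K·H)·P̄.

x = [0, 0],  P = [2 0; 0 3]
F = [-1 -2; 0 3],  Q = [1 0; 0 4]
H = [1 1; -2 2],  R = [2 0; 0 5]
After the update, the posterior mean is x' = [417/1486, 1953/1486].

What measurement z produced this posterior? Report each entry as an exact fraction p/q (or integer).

x̄ = F·x = [0, 0]
P̄ = F·P·Fᵀ + Q = [15 -18; -18 31]
S = H·P̄·Hᵀ + R = [12 32; 32 333]
K = P̄·Hᵀ·S⁻¹ = [1113/2972 -174/743; 1193/2972 190/743]
x' − x̄ = [417/1486, 1953/1486] = K·y
y = (KᵀK)⁻¹·Kᵀ·(x' − x̄) = [2, 2]
z = y + H·x̄ = [2, 2] + [0, 0] = [2, 2]

z = [2, 2]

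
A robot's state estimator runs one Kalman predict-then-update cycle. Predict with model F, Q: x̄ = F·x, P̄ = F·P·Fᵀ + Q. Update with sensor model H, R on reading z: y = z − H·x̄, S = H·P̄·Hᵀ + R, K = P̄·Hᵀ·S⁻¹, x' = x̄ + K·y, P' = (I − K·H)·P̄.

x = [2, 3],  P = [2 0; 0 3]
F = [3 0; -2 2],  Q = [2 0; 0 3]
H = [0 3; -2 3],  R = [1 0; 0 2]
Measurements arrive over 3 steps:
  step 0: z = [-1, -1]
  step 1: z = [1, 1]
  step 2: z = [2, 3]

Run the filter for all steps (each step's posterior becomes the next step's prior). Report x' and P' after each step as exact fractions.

step 0: x' = [5206/12223, -2599/12223], P' = [8572/12223 1872/12223; 1872/12223 1310/12223]
step 1: x' = [-278110/16125157, 4967621/16125157], P' = [10372414/16125157 2179428/16125157; 2179428/16125157 1628994/16125157]
step 2: x' = [-8930431890/19998407791, 13619435883/19998407791], P' = [12807944824/19998407791 2692071000/19998407791; 2692071000/19998407791 2018149246/19998407791]

step 0: x̄ = F·x = [6, 2]
step 0: P̄ = F·P·Fᵀ + Q = [20 -12; -12 23]
step 0: y = z − H·x̄ = [-7, 5]
step 0: S = H·P̄·Hᵀ + R = [208 279; 279 433]
step 0: K = P̄·Hᵀ·S⁻¹ = [5616/12223 -5764/12223; 3930/12223 93/12223]
step 0: x' = x̄ + K·y = [5206/12223, -2599/12223]
step 0: P' = (I − K·H)·P̄ = [8572/12223 1872/12223; 1872/12223 1310/12223]
step 1: x̄ = F·x = [15618/12223, -15610/12223]
step 1: P̄ = F·P·Fᵀ + Q = [101594/12223 -40200/12223; -40200/12223 61221/12223]
step 1: y = z − H·x̄ = [59053/12223, 90289/12223]
step 1: S = H·P̄·Hᵀ + R = [563212/12223 792189/12223; 792189/12223 1464211/12223]
step 1: K = P̄·Hᵀ·S⁻¹ = [6538284/16125157 -7103272/16125157; 4886982/16125157 264063/16125157]
step 1: x' = x̄ + K·y = [-278110/16125157, 4967621/16125157]
step 1: P' = (I − K·H)·P̄ = [10372414/16125157 2179428/16125157; 2179428/16125157 1628994/16125157]
step 2: x̄ = F·x = [-834330/16125157, 10491462/16125157]
step 2: P̄ = F·P·Fᵀ + Q = [125602040/16125157 -49157916/16125157; -49157916/16125157 78945679/16125157]
step 2: y = z − H·x̄ = [775928/16125157, 15232425/16125157]
step 2: S = H·P̄·Hᵀ + R = [726636268/16125157 1005458607/16125157; 1005458607/16125157 1835064577/16125157]
step 2: K = P̄·Hᵀ·S⁻¹ = [8076213000/19998407791 -8769838324/19998407791; 6054447738/19998407791 335152869/19998407791]
step 2: x' = x̄ + K·y = [-8930431890/19998407791, 13619435883/19998407791]
step 2: P' = (I − K·H)·P̄ = [12807944824/19998407791 2692071000/19998407791; 2692071000/19998407791 2018149246/19998407791]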